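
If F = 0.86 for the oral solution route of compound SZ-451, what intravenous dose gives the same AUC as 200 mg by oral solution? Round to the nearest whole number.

D_iv = 172 mg

Systemic exposure from an extravascular dose = F × D_ev, so the equivalent IV dose is F × D_ev.
D_iv = F × D_ev = 0.86 × 200 = 172 mg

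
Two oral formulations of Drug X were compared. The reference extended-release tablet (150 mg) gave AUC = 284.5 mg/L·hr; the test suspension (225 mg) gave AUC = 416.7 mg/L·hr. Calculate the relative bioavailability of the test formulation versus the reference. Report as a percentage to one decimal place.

F_rel = (AUC_test/D_test) / (AUC_ref/D_ref)
      = (416.7/225) / (284.5/150)
      = 1.852 / 1.89667 = 0.9764 = 97.64%

F_rel = 97.6%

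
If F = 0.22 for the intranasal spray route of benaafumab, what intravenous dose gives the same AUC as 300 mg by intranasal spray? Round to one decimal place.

D_iv = 66.0 mg

Systemic exposure from an extravascular dose = F × D_ev, so the equivalent IV dose is F × D_ev.
D_iv = F × D_ev = 0.22 × 300 = 66 mg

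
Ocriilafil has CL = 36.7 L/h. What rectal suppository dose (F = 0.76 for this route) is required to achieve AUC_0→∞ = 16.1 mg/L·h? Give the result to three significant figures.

Dose = CL × AUC_0→∞ / F
     = 36.7 × 16.1 / 0.76 = 777.461 mg

Dose = 777 mg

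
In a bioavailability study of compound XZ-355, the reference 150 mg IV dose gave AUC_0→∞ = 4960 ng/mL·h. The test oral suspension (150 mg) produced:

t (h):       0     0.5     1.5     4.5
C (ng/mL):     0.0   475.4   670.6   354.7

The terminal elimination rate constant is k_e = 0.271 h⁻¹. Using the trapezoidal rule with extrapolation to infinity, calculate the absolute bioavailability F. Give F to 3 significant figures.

Trapezoidal AUC_0→4.5 (oral suspension):
  [0→0.5]: (0.0+475.4)/2 × 0.5 = 118.85
  [0.5→1.5]: (475.4+670.6)/2 × 1 = 573.0
  [1.5→4.5]: (670.6+354.7)/2 × 3 = 1537.95
  Sum = 2229.8 ng/mL·h
Tail: C_last/k_e = 354.7/0.271 = 1308.856
AUC_0→∞ (oral suspension) = 2229.8 + 1308.856 = 3538.656 ng/mL·h
F = (AUC_ev/D_ev)/(AUC_iv/D_iv) = (3538.656/150)/(4960/150) = 23.59104/33.0667 = 0.7134

F = 0.713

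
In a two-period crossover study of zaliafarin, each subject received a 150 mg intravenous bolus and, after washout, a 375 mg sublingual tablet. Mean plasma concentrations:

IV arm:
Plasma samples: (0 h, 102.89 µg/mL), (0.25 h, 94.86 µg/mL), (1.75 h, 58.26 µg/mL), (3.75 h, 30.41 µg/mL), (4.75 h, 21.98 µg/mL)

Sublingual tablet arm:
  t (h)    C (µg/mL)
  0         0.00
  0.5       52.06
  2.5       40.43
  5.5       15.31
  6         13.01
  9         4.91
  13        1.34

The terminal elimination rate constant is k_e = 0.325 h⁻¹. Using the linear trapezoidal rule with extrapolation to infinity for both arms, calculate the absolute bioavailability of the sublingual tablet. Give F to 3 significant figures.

Trapezoidal AUC_0→4.75 (IV):
  [0→0.25]: (102.89+94.86)/2 × 0.25 = 24.71875
  [0.25→1.75]: (94.86+58.26)/2 × 1.5 = 114.84
  [1.75→3.75]: (58.26+30.41)/2 × 2 = 88.67
  [3.75→4.75]: (30.41+21.98)/2 × 1 = 26.195
  Sum = 254.42375 µg/mL·h
IV tail: 21.98/0.325 = 67.631; AUC_iv,0→∞ = 254.42375 + 67.631 = 322.05475 µg/mL·h
Trapezoidal AUC_0→13 (sublingual tablet):
  [0→0.5]: (0.00+52.06)/2 × 0.5 = 13.015
  [0.5→2.5]: (52.06+40.43)/2 × 2 = 92.49
  [2.5→5.5]: (40.43+15.31)/2 × 3 = 83.61
  [5.5→6]: (15.31+13.01)/2 × 0.5 = 7.08
  [6→9]: (13.01+4.91)/2 × 3 = 26.88
  [9→13]: (4.91+1.34)/2 × 4 = 12.5
  Sum = 235.575 µg/mL·h
sublingual tablet tail: 1.34/0.325 = 4.123; AUC_ev,0→∞ = 235.575 + 4.123 = 239.698 µg/mL·h
F = (AUC_ev/D_ev)/(AUC_iv/D_iv) = (239.698/375)/(322.05475/150) = 0.639195/2.14703 = 0.2977

F = 0.298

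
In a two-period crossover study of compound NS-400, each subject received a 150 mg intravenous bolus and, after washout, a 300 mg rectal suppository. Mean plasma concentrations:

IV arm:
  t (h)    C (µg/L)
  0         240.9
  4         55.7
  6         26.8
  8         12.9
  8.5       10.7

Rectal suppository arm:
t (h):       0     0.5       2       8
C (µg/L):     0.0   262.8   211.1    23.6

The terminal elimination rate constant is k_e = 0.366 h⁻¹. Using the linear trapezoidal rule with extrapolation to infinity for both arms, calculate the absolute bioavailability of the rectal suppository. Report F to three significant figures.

Trapezoidal AUC_0→8.5 (IV):
  [0→4]: (240.9+55.7)/2 × 4 = 593.2
  [4→6]: (55.7+26.8)/2 × 2 = 82.5
  [6→8]: (26.8+12.9)/2 × 2 = 39.7
  [8→8.5]: (12.9+10.7)/2 × 0.5 = 5.9
  Sum = 721.3 µg/L·h
IV tail: 10.7/0.366 = 29.235; AUC_iv,0→∞ = 721.3 + 29.235 = 750.535 µg/L·h
Trapezoidal AUC_0→8 (rectal suppository):
  [0→0.5]: (0.0+262.8)/2 × 0.5 = 65.7
  [0.5→2]: (262.8+211.1)/2 × 1.5 = 355.425
  [2→8]: (211.1+23.6)/2 × 6 = 704.1
  Sum = 1125.225 µg/L·h
rectal suppository tail: 23.6/0.366 = 64.481; AUC_ev,0→∞ = 1125.225 + 64.481 = 1189.706 µg/L·h
F = (AUC_ev/D_ev)/(AUC_iv/D_iv) = (1189.706/300)/(750.535/150) = 3.96569/5.00357 = 0.7926

F = 0.793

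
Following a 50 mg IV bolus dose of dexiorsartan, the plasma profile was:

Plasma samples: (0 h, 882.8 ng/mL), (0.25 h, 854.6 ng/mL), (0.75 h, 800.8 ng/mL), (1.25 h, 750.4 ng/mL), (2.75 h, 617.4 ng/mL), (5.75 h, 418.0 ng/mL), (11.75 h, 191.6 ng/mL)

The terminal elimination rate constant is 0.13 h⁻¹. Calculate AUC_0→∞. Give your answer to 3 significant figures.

Trapezoidal AUC_0→11.75:
  [0→0.25]: (882.8+854.6)/2 × 0.25 = 217.175
  [0.25→0.75]: (854.6+800.8)/2 × 0.5 = 413.85
  [0.75→1.25]: (800.8+750.4)/2 × 0.5 = 387.8
  [1.25→2.75]: (750.4+617.4)/2 × 1.5 = 1025.85
  [2.75→5.75]: (617.4+418.0)/2 × 3 = 1553.1
  [5.75→11.75]: (418.0+191.6)/2 × 6 = 1828.8
  Sum = 5426.575 ng/mL·h
Extrapolated tail: C_last / k_e = 191.6 / 0.13 = 1473.846
AUC_0→∞ = 5426.575 + 1473.846 = 6900.421 ng/mL·h

AUC = 6900 ng/mL·h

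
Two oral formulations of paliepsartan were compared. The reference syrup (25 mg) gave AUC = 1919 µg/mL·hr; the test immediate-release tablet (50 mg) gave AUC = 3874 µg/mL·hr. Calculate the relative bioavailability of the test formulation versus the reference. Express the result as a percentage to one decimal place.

F_rel = (AUC_test/D_test) / (AUC_ref/D_ref)
      = (3874/50) / (1919/25)
      = 77.48 / 76.76 = 1.0094 = 100.94%

F_rel = 100.9%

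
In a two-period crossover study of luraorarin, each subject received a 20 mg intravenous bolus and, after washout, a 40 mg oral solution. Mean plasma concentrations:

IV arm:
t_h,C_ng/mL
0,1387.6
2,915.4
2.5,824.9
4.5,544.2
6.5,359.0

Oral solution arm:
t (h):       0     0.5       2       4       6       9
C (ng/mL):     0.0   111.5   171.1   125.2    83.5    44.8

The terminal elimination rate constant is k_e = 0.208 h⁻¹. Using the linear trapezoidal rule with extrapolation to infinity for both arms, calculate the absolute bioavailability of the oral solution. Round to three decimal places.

Trapezoidal AUC_0→6.5 (IV):
  [0→2]: (1387.6+915.4)/2 × 2 = 2303.0
  [2→2.5]: (915.4+824.9)/2 × 0.5 = 435.075
  [2.5→4.5]: (824.9+544.2)/2 × 2 = 1369.1
  [4.5→6.5]: (544.2+359.0)/2 × 2 = 903.2
  Sum = 5010.375 ng/mL·h
IV tail: 359.0/0.208 = 1725.962; AUC_iv,0→∞ = 5010.375 + 1725.962 = 6736.337 ng/mL·h
Trapezoidal AUC_0→9 (oral solution):
  [0→0.5]: (0.0+111.5)/2 × 0.5 = 27.875
  [0.5→2]: (111.5+171.1)/2 × 1.5 = 211.95
  [2→4]: (171.1+125.2)/2 × 2 = 296.3
  [4→6]: (125.2+83.5)/2 × 2 = 208.7
  [6→9]: (83.5+44.8)/2 × 3 = 192.45
  Sum = 937.275 ng/mL·h
oral solution tail: 44.8/0.208 = 215.385; AUC_ev,0→∞ = 937.275 + 215.385 = 1152.66 ng/mL·h
F = (AUC_ev/D_ev)/(AUC_iv/D_iv) = (1152.66/40)/(6736.337/20) = 28.8165/336.81685 = 0.0856

F = 0.086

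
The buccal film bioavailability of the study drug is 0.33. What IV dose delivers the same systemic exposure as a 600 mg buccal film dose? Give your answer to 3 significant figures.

D_iv = 198 mg

Systemic exposure from an extravascular dose = F × D_ev, so the equivalent IV dose is F × D_ev.
D_iv = F × D_ev = 0.33 × 600 = 198 mg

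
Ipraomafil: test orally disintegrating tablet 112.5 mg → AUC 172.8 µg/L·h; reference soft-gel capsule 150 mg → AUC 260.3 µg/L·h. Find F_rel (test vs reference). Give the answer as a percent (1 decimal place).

F_rel = 88.5%

F_rel = (AUC_test/D_test) / (AUC_ref/D_ref)
      = (172.8/112.5) / (260.3/150)
      = 1.536 / 1.73533 = 0.8851 = 88.51%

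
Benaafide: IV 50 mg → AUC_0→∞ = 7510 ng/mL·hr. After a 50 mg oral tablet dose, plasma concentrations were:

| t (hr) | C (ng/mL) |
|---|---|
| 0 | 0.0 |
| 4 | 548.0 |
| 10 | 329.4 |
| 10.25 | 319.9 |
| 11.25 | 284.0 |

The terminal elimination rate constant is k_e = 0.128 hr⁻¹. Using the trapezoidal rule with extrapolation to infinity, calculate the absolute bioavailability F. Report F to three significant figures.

F = 0.843

Trapezoidal AUC_0→11.25 (oral tablet):
  [0→4]: (0.0+548.0)/2 × 4 = 1096.0
  [4→10]: (548.0+329.4)/2 × 6 = 2632.2
  [10→10.25]: (329.4+319.9)/2 × 0.25 = 81.1625
  [10.25→11.25]: (319.9+284.0)/2 × 1 = 301.95
  Sum = 4111.3125 ng/mL·hr
Tail: C_last/k_e = 284.0/0.128 = 2218.750
AUC_0→∞ (oral tablet) = 4111.3125 + 2218.750 = 6330.0625 ng/mL·hr
F = (AUC_ev/D_ev)/(AUC_iv/D_iv) = (6330.0625/50)/(7510/50) = 126.60125/150.2 = 0.8429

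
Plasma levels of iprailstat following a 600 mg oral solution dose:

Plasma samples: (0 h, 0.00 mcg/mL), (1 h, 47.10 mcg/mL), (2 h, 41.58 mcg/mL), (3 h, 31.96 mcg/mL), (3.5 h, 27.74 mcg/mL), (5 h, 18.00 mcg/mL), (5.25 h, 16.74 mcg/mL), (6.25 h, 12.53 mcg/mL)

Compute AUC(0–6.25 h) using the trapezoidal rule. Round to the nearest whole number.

Trapezoidal AUC_0→6.25:
  [0→1]: (0.00+47.10)/2 × 1 = 23.55
  [1→2]: (47.10+41.58)/2 × 1 = 44.34
  [2→3]: (41.58+31.96)/2 × 1 = 36.77
  [3→3.5]: (31.96+27.74)/2 × 0.5 = 14.925
  [3.5→5]: (27.74+18.00)/2 × 1.5 = 34.305
  [5→5.25]: (18.00+16.74)/2 × 0.25 = 4.3425
  [5.25→6.25]: (16.74+12.53)/2 × 1 = 14.635
  Sum = 172.8675 mcg/mL·h

AUC = 173 mcg/mL·h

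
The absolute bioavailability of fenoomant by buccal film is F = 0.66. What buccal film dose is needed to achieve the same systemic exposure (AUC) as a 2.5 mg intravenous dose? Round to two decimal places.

D_buccal = 3.79 mg

For equal systemic exposure: F × D_ev = D_iv
D_ev = D_iv / F = 2.5 / 0.66 = 3.78788 mg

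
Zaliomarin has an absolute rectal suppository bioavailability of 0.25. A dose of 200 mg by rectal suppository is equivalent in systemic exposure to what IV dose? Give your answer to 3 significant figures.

D_iv = 50.0 mg

Systemic exposure from an extravascular dose = F × D_ev, so the equivalent IV dose is F × D_ev.
D_iv = F × D_ev = 0.25 × 200 = 50 mg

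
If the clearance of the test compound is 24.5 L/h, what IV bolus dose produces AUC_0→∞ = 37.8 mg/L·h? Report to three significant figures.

Dose_iv = CL × AUC_0→∞
     = 24.5 × 37.8 = 926.1 mg

Dose = 926 mg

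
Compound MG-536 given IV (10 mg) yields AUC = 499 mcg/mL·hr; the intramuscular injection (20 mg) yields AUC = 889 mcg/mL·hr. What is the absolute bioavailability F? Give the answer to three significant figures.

F = (AUC_ev / D_ev) / (AUC_iv / D_iv)
  = (889/20) / (499/10)
  = 44.45 / 49.9 = 0.8908

F = 0.891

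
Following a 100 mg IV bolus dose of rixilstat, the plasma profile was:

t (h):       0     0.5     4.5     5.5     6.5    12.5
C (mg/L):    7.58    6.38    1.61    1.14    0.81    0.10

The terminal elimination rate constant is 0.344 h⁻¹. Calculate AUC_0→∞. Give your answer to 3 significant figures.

AUC = 24.8 mg/L·h

Trapezoidal AUC_0→12.5:
  [0→0.5]: (7.58+6.38)/2 × 0.5 = 3.49
  [0.5→4.5]: (6.38+1.61)/2 × 4 = 15.98
  [4.5→5.5]: (1.61+1.14)/2 × 1 = 1.375
  [5.5→6.5]: (1.14+0.81)/2 × 1 = 0.975
  [6.5→12.5]: (0.81+0.10)/2 × 6 = 2.73
  Sum = 24.55 mg/L·h
Extrapolated tail: C_last / k_e = 0.10 / 0.344 = 0.291
AUC_0→∞ = 24.55 + 0.291 = 24.841 mg/L·h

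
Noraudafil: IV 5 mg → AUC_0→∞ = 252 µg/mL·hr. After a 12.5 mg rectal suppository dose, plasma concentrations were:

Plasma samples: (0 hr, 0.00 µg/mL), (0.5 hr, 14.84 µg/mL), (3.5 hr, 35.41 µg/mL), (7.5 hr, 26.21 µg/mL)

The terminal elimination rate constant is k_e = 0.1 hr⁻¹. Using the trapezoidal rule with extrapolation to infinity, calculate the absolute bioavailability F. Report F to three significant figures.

Trapezoidal AUC_0→7.5 (rectal suppository):
  [0→0.5]: (0.00+14.84)/2 × 0.5 = 3.71
  [0.5→3.5]: (14.84+35.41)/2 × 3 = 75.375
  [3.5→7.5]: (35.41+26.21)/2 × 4 = 123.24
  Sum = 202.325 µg/mL·hr
Tail: C_last/k_e = 26.21/0.1 = 262.100
AUC_0→∞ (rectal suppository) = 202.325 + 262.100 = 464.425 µg/mL·hr
F = (AUC_ev/D_ev)/(AUC_iv/D_iv) = (464.425/12.5)/(252/5) = 37.154/50.4 = 0.7372

F = 0.737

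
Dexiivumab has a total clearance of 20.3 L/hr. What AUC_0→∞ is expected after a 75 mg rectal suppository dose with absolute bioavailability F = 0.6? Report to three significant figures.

AUC = 2.22 mg/L·hr

AUC_0→∞ = F × Dose / CL
        = 0.6 × 75 / 20.3 = 2.21675 mg/L·hr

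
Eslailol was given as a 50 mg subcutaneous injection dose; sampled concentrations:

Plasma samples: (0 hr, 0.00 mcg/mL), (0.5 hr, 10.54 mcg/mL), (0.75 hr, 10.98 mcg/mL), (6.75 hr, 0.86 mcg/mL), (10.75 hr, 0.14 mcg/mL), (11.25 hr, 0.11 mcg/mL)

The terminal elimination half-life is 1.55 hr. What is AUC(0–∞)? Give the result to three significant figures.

AUC = 43.2 mcg/mL·hr

Trapezoidal AUC_0→11.25:
  [0→0.5]: (0.00+10.54)/2 × 0.5 = 2.635
  [0.5→0.75]: (10.54+10.98)/2 × 0.25 = 2.69
  [0.75→6.75]: (10.98+0.86)/2 × 6 = 35.52
  [6.75→10.75]: (0.86+0.14)/2 × 4 = 2.0
  [10.75→11.25]: (0.14+0.11)/2 × 0.5 = 0.0625
  Sum = 42.9075 mcg/mL·hr
k_e = ln2 / t½ = 0.693147 / 1.55 = 0.4472 hr^-1
Extrapolated tail: C_last / k_e = 0.11 / 0.4472 = 0.246
AUC_0→∞ = 42.9075 + 0.246 = 43.1535 mcg/mL·hr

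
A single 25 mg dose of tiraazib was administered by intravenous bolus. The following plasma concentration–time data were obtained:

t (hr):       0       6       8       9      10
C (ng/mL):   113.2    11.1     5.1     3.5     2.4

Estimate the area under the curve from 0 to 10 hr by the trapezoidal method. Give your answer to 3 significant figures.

Trapezoidal AUC_0→10:
  [0→6]: (113.2+11.1)/2 × 6 = 372.9
  [6→8]: (11.1+5.1)/2 × 2 = 16.2
  [8→9]: (5.1+3.5)/2 × 1 = 4.3
  [9→10]: (3.5+2.4)/2 × 1 = 2.95
  Sum = 396.35 ng/mL·hr

AUC = 396 ng/mL·hr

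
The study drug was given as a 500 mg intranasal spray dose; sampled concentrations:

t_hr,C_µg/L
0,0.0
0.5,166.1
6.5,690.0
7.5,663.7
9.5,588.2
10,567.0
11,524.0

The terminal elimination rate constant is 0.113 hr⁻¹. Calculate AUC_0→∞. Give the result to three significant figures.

AUC = 10000 µg/L·hr

Trapezoidal AUC_0→11:
  [0→0.5]: (0.0+166.1)/2 × 0.5 = 41.525
  [0.5→6.5]: (166.1+690.0)/2 × 6 = 2568.3
  [6.5→7.5]: (690.0+663.7)/2 × 1 = 676.85
  [7.5→9.5]: (663.7+588.2)/2 × 2 = 1251.9
  [9.5→10]: (588.2+567.0)/2 × 0.5 = 288.8
  [10→11]: (567.0+524.0)/2 × 1 = 545.5
  Sum = 5372.875 µg/L·hr
Extrapolated tail: C_last / k_e = 524.0 / 0.113 = 4637.168
AUC_0→∞ = 5372.875 + 4637.168 = 10010.043 µg/L·hr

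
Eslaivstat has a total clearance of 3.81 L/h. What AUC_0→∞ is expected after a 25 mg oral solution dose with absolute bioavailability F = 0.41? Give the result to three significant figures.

AUC_0→∞ = F × Dose / CL
        = 0.41 × 25 / 3.81 = 2.69029 mg/L·h

AUC = 2.69 mg/L·h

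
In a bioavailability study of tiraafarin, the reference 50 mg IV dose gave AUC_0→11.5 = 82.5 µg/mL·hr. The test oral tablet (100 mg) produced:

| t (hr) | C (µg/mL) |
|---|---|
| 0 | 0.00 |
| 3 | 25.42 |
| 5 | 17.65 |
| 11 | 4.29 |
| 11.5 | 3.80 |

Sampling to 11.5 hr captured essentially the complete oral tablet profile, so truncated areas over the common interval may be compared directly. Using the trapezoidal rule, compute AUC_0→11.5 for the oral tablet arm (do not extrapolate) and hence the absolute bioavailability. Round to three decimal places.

F = 0.903

Trapezoidal AUC_0→11.5 (oral tablet):
  [0→3]: (0.00+25.42)/2 × 3 = 38.13
  [3→5]: (25.42+17.65)/2 × 2 = 43.07
  [5→11]: (17.65+4.29)/2 × 6 = 65.82
  [11→11.5]: (4.29+3.80)/2 × 0.5 = 2.0225
  Sum = 149.0425 µg/mL·hr
F = (AUC_ev/D_ev)/(AUC_iv/D_iv) = (149.0425/100)/(82.5/50) = 1.490425/1.65 = 0.9033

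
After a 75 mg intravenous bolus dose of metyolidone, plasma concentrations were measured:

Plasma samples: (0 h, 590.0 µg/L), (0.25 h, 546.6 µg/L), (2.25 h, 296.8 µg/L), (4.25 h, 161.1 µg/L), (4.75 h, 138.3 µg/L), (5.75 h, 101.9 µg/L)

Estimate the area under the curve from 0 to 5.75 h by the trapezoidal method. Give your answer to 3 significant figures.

AUC = 1640 µg/L·h

Trapezoidal AUC_0→5.75:
  [0→0.25]: (590.0+546.6)/2 × 0.25 = 142.075
  [0.25→2.25]: (546.6+296.8)/2 × 2 = 843.4
  [2.25→4.25]: (296.8+161.1)/2 × 2 = 457.9
  [4.25→4.75]: (161.1+138.3)/2 × 0.5 = 74.85
  [4.75→5.75]: (138.3+101.9)/2 × 1 = 120.1
  Sum = 1638.325 µg/L·h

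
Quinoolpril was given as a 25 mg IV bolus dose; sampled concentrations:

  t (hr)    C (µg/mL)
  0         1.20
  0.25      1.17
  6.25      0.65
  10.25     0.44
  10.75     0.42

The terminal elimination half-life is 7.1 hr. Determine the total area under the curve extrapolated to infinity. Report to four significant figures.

AUC = 12.45 µg/mL·hr

Trapezoidal AUC_0→10.75:
  [0→0.25]: (1.20+1.17)/2 × 0.25 = 0.29625
  [0.25→6.25]: (1.17+0.65)/2 × 6 = 5.46
  [6.25→10.25]: (0.65+0.44)/2 × 4 = 2.18
  [10.25→10.75]: (0.44+0.42)/2 × 0.5 = 0.215
  Sum = 8.15125 µg/mL·hr
k_e = ln2 / t½ = 0.693147 / 7.1 = 0.0976 hr^-1
Extrapolated tail: C_last / k_e = 0.42 / 0.0976 = 4.303
AUC_0→∞ = 8.15125 + 4.303 = 12.45425 µg/mL·hr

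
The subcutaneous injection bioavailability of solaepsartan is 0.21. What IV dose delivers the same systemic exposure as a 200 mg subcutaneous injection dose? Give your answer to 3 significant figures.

Systemic exposure from an extravascular dose = F × D_ev, so the equivalent IV dose is F × D_ev.
D_iv = F × D_ev = 0.21 × 200 = 42 mg

D_iv = 42.0 mg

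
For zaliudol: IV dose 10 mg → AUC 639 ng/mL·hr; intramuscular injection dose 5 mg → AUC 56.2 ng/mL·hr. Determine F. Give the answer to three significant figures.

F = 0.176

F = (AUC_ev / D_ev) / (AUC_iv / D_iv)
  = (56.2/5) / (639/10)
  = 11.24 / 63.9 = 0.1759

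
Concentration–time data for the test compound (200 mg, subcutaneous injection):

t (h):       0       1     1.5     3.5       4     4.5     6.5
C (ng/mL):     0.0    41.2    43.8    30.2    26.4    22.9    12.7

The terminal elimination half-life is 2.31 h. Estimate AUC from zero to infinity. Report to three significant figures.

Trapezoidal AUC_0→6.5:
  [0→1]: (0.0+41.2)/2 × 1 = 20.6
  [1→1.5]: (41.2+43.8)/2 × 0.5 = 21.25
  [1.5→3.5]: (43.8+30.2)/2 × 2 = 74.0
  [3.5→4]: (30.2+26.4)/2 × 0.5 = 14.15
  [4→4.5]: (26.4+22.9)/2 × 0.5 = 12.325
  [4.5→6.5]: (22.9+12.7)/2 × 2 = 35.6
  Sum = 177.925 ng/mL·h
k_e = ln2 / t½ = 0.693147 / 2.31 = 0.3001 h^-1
Extrapolated tail: C_last / k_e = 12.7 / 0.3001 = 42.319
AUC_0→∞ = 177.925 + 42.319 = 220.244 ng/mL·h

AUC = 220 ng/mL·h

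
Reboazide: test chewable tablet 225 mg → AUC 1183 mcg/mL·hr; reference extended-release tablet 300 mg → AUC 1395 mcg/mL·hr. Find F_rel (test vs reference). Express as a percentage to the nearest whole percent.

F_rel = (AUC_test/D_test) / (AUC_ref/D_ref)
      = (1183/225) / (1395/300)
      = 5.25778 / 4.65 = 1.1307 = 113.07%

F_rel = 113%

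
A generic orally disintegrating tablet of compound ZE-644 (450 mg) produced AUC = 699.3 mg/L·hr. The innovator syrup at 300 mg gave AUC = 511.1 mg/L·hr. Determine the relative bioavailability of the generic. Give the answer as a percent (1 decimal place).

F_rel = (AUC_test/D_test) / (AUC_ref/D_ref)
      = (699.3/450) / (511.1/300)
      = 1.554 / 1.70367 = 0.9121 = 91.21%

F_rel = 91.2%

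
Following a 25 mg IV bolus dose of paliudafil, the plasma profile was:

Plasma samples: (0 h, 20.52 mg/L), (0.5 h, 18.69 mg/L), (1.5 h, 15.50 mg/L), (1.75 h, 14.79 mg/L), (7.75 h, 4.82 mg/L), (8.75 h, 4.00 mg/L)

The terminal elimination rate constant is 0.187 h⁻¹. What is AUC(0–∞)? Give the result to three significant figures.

Trapezoidal AUC_0→8.75:
  [0→0.5]: (20.52+18.69)/2 × 0.5 = 9.8025
  [0.5→1.5]: (18.69+15.50)/2 × 1 = 17.095
  [1.5→1.75]: (15.50+14.79)/2 × 0.25 = 3.78625
  [1.75→7.75]: (14.79+4.82)/2 × 6 = 58.83
  [7.75→8.75]: (4.82+4.00)/2 × 1 = 4.41
  Sum = 93.92375 mg/L·h
Extrapolated tail: C_last / k_e = 4.00 / 0.187 = 21.390
AUC_0→∞ = 93.92375 + 21.390 = 115.31375 mg/L·h

AUC = 115 mg/L·h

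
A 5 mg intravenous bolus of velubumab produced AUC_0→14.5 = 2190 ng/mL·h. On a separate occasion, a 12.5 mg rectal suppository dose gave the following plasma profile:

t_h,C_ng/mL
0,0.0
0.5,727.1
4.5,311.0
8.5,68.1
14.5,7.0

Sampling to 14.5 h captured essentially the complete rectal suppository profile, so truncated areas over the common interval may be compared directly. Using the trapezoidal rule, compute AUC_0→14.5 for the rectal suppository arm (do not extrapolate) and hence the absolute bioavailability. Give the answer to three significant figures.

F = 0.592

Trapezoidal AUC_0→14.5 (rectal suppository):
  [0→0.5]: (0.0+727.1)/2 × 0.5 = 181.775
  [0.5→4.5]: (727.1+311.0)/2 × 4 = 2076.2
  [4.5→8.5]: (311.0+68.1)/2 × 4 = 758.2
  [8.5→14.5]: (68.1+7.0)/2 × 6 = 225.3
  Sum = 3241.475 ng/mL·h
F = (AUC_ev/D_ev)/(AUC_iv/D_iv) = (3241.475/12.5)/(2190/5) = 259.318/438 = 0.5921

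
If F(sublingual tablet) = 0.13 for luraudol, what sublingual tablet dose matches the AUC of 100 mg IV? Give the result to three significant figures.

D_sublingual = 769 mg

For equal systemic exposure: F × D_ev = D_iv
D_ev = D_iv / F = 100 / 0.13 = 769.231 mg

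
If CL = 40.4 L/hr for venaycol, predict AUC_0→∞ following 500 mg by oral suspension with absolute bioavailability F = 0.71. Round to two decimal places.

AUC = 8.79 mg/L·hr

AUC_0→∞ = F × Dose / CL
        = 0.71 × 500 / 40.4 = 8.78713 mg/L·hr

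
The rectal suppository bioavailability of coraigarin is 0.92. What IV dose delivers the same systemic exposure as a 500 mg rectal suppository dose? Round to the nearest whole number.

Systemic exposure from an extravascular dose = F × D_ev, so the equivalent IV dose is F × D_ev.
D_iv = F × D_ev = 0.92 × 500 = 460 mg

D_iv = 460 mg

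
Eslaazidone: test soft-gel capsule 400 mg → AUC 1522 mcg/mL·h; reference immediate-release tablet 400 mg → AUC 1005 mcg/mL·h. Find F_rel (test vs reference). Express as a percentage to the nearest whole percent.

F_rel = (AUC_test/D_test) / (AUC_ref/D_ref)
      = (1522/400) / (1005/400)
      = 3.805 / 2.5125 = 1.5144 = 151.44%

F_rel = 151%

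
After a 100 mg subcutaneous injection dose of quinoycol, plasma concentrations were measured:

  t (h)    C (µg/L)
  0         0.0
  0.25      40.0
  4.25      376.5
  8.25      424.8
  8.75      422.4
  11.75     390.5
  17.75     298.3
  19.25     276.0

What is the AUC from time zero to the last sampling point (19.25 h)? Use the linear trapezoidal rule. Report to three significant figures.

Trapezoidal AUC_0→19.25:
  [0→0.25]: (0.0+40.0)/2 × 0.25 = 5.0
  [0.25→4.25]: (40.0+376.5)/2 × 4 = 833.0
  [4.25→8.25]: (376.5+424.8)/2 × 4 = 1602.6
  [8.25→8.75]: (424.8+422.4)/2 × 0.5 = 211.8
  [8.75→11.75]: (422.4+390.5)/2 × 3 = 1219.35
  [11.75→17.75]: (390.5+298.3)/2 × 6 = 2066.4
  [17.75→19.25]: (298.3+276.0)/2 × 1.5 = 430.725
  Sum = 6368.875 µg/L·h

AUC = 6370 µg/L·h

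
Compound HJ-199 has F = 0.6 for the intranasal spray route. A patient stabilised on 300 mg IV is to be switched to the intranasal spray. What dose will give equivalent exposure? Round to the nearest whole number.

D_intranasal = 500 mg

For equal systemic exposure: F × D_ev = D_iv
D_ev = D_iv / F = 300 / 0.6 = 500 mg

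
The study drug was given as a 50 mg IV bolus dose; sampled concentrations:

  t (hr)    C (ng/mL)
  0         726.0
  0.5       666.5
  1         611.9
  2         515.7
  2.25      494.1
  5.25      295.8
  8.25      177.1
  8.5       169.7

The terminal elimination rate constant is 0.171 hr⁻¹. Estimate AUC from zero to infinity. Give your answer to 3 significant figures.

Trapezoidal AUC_0→8.5:
  [0→0.5]: (726.0+666.5)/2 × 0.5 = 348.125
  [0.5→1]: (666.5+611.9)/2 × 0.5 = 319.6
  [1→2]: (611.9+515.7)/2 × 1 = 563.8
  [2→2.25]: (515.7+494.1)/2 × 0.25 = 126.225
  [2.25→5.25]: (494.1+295.8)/2 × 3 = 1184.85
  [5.25→8.25]: (295.8+177.1)/2 × 3 = 709.35
  [8.25→8.5]: (177.1+169.7)/2 × 0.25 = 43.35
  Sum = 3295.3 ng/mL·hr
Extrapolated tail: C_last / k_e = 169.7 / 0.171 = 992.398
AUC_0→∞ = 3295.3 + 992.398 = 4287.698 ng/mL·hr

AUC = 4290 ng/mL·hr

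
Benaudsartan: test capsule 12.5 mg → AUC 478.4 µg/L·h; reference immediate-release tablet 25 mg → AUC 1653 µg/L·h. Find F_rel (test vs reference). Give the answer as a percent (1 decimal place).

F_rel = 57.9%

F_rel = (AUC_test/D_test) / (AUC_ref/D_ref)
      = (478.4/12.5) / (1653/25)
      = 38.272 / 66.12 = 0.5788 = 57.88%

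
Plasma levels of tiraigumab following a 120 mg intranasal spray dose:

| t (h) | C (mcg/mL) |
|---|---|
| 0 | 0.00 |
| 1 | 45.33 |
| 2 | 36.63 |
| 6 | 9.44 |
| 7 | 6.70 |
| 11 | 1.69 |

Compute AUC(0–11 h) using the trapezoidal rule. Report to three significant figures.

Trapezoidal AUC_0→11:
  [0→1]: (0.00+45.33)/2 × 1 = 22.665
  [1→2]: (45.33+36.63)/2 × 1 = 40.98
  [2→6]: (36.63+9.44)/2 × 4 = 92.14
  [6→7]: (9.44+6.70)/2 × 1 = 8.07
  [7→11]: (6.70+1.69)/2 × 4 = 16.78
  Sum = 180.635 mcg/mL·h

AUC = 181 mcg/mL·h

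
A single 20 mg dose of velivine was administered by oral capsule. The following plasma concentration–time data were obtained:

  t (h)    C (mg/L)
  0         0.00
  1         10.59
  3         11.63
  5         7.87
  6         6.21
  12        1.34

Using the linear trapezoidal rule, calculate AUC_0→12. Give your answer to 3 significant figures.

Trapezoidal AUC_0→12:
  [0→1]: (0.00+10.59)/2 × 1 = 5.295
  [1→3]: (10.59+11.63)/2 × 2 = 22.22
  [3→5]: (11.63+7.87)/2 × 2 = 19.5
  [5→6]: (7.87+6.21)/2 × 1 = 7.04
  [6→12]: (6.21+1.34)/2 × 6 = 22.65
  Sum = 76.705 mg/L·h

AUC = 76.7 mg/L·h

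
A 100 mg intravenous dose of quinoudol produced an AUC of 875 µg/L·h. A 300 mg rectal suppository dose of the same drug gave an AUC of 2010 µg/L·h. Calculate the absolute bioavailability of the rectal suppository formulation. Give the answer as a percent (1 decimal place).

F = 76.6%

F = (AUC_ev / D_ev) / (AUC_iv / D_iv)
  = (2010/300) / (875/100)
  = 6.7 / 8.75 = 0.7657
  = 76.57%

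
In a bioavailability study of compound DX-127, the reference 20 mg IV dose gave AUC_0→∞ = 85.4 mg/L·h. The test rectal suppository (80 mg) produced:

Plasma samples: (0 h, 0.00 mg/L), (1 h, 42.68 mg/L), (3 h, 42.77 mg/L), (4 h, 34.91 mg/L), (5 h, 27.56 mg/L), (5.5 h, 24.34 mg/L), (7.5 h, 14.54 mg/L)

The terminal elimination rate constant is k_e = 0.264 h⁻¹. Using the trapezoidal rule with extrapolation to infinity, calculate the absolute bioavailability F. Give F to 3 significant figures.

F = 0.831

Trapezoidal AUC_0→7.5 (rectal suppository):
  [0→1]: (0.00+42.68)/2 × 1 = 21.34
  [1→3]: (42.68+42.77)/2 × 2 = 85.45
  [3→4]: (42.77+34.91)/2 × 1 = 38.84
  [4→5]: (34.91+27.56)/2 × 1 = 31.235
  [5→5.5]: (27.56+24.34)/2 × 0.5 = 12.975
  [5.5→7.5]: (24.34+14.54)/2 × 2 = 38.88
  Sum = 228.72 mg/L·h
Tail: C_last/k_e = 14.54/0.264 = 55.076
AUC_0→∞ (rectal suppository) = 228.72 + 55.076 = 283.796 mg/L·h
F = (AUC_ev/D_ev)/(AUC_iv/D_iv) = (283.796/80)/(85.4/20) = 3.54745/4.27 = 0.8308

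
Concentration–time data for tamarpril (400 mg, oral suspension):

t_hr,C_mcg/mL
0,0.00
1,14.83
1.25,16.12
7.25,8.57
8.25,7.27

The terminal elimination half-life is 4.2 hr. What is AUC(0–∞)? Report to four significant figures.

AUC = 137.3 mcg/mL·hr

Trapezoidal AUC_0→8.25:
  [0→1]: (0.00+14.83)/2 × 1 = 7.415
  [1→1.25]: (14.83+16.12)/2 × 0.25 = 3.86875
  [1.25→7.25]: (16.12+8.57)/2 × 6 = 74.07
  [7.25→8.25]: (8.57+7.27)/2 × 1 = 7.92
  Sum = 93.27375 mcg/mL·hr
k_e = ln2 / t½ = 0.693147 / 4.2 = 0.1650 hr^-1
Extrapolated tail: C_last / k_e = 7.27 / 0.165 = 44.061
AUC_0→∞ = 93.27375 + 44.061 = 137.33475 mcg/mL·hr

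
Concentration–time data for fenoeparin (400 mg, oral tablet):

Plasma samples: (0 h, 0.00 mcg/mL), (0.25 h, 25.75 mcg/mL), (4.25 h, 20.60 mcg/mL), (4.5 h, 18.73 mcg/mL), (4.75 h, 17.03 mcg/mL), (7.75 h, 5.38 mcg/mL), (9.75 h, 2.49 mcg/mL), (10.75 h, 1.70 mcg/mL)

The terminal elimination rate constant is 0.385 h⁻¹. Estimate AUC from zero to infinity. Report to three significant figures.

Trapezoidal AUC_0→10.75:
  [0→0.25]: (0.00+25.75)/2 × 0.25 = 3.21875
  [0.25→4.25]: (25.75+20.60)/2 × 4 = 92.7
  [4.25→4.5]: (20.60+18.73)/2 × 0.25 = 4.91625
  [4.5→4.75]: (18.73+17.03)/2 × 0.25 = 4.47
  [4.75→7.75]: (17.03+5.38)/2 × 3 = 33.615
  [7.75→9.75]: (5.38+2.49)/2 × 2 = 7.87
  [9.75→10.75]: (2.49+1.70)/2 × 1 = 2.095
  Sum = 148.885 mcg/mL·h
Extrapolated tail: C_last / k_e = 1.70 / 0.385 = 4.416
AUC_0→∞ = 148.885 + 4.416 = 153.301 mcg/mL·h

AUC = 153 mcg/mL·h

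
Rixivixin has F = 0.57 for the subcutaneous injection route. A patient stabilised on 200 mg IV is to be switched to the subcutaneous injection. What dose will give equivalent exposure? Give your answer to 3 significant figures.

For equal systemic exposure: F × D_ev = D_iv
D_ev = D_iv / F = 200 / 0.57 = 350.877 mg

D_subcutaneous = 351 mg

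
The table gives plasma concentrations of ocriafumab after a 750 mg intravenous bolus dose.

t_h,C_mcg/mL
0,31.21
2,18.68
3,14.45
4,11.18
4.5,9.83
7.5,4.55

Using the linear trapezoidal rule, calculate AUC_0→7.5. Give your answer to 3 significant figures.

Trapezoidal AUC_0→7.5:
  [0→2]: (31.21+18.68)/2 × 2 = 49.89
  [2→3]: (18.68+14.45)/2 × 1 = 16.565
  [3→4]: (14.45+11.18)/2 × 1 = 12.815
  [4→4.5]: (11.18+9.83)/2 × 0.5 = 5.2525
  [4.5→7.5]: (9.83+4.55)/2 × 3 = 21.57
  Sum = 106.0925 mcg/mL·h

AUC = 106 mcg/mL·h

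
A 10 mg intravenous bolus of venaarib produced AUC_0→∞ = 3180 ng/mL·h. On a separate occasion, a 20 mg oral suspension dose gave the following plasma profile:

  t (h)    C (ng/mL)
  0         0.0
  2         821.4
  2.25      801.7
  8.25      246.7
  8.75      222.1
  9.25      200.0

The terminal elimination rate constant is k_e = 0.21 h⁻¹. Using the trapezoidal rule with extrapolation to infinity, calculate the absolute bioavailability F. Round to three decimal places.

F = 0.840

Trapezoidal AUC_0→9.25 (oral suspension):
  [0→2]: (0.0+821.4)/2 × 2 = 821.4
  [2→2.25]: (821.4+801.7)/2 × 0.25 = 202.8875
  [2.25→8.25]: (801.7+246.7)/2 × 6 = 3145.2
  [8.25→8.75]: (246.7+222.1)/2 × 0.5 = 117.2
  [8.75→9.25]: (222.1+200.0)/2 × 0.5 = 105.525
  Sum = 4392.2125 ng/mL·h
Tail: C_last/k_e = 200.0/0.21 = 952.381
AUC_0→∞ (oral suspension) = 4392.2125 + 952.381 = 5344.5935 ng/mL·h
F = (AUC_ev/D_ev)/(AUC_iv/D_iv) = (5344.5935/20)/(3180/10) = 267.23/318 = 0.8403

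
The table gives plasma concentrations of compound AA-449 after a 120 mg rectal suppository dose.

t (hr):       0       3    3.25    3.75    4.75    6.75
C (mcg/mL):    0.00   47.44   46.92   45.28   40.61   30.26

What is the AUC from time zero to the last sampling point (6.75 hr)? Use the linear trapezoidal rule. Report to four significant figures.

Trapezoidal AUC_0→6.75:
  [0→3]: (0.00+47.44)/2 × 3 = 71.16
  [3→3.25]: (47.44+46.92)/2 × 0.25 = 11.795
  [3.25→3.75]: (46.92+45.28)/2 × 0.5 = 23.05
  [3.75→4.75]: (45.28+40.61)/2 × 1 = 42.945
  [4.75→6.75]: (40.61+30.26)/2 × 2 = 70.87
  Sum = 219.82 mcg/mL·hr

AUC = 219.8 mcg/mL·hr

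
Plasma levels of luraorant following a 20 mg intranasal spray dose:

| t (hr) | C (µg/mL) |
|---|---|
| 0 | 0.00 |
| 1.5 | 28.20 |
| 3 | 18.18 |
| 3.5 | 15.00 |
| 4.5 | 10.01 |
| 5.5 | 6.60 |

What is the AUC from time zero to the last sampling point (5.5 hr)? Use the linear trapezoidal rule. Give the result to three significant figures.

AUC = 85.0 µg/mL·hr

Trapezoidal AUC_0→5.5:
  [0→1.5]: (0.00+28.20)/2 × 1.5 = 21.15
  [1.5→3]: (28.20+18.18)/2 × 1.5 = 34.785
  [3→3.5]: (18.18+15.00)/2 × 0.5 = 8.295
  [3.5→4.5]: (15.00+10.01)/2 × 1 = 12.505
  [4.5→5.5]: (10.01+6.60)/2 × 1 = 8.305
  Sum = 85.04 µg/mL·hr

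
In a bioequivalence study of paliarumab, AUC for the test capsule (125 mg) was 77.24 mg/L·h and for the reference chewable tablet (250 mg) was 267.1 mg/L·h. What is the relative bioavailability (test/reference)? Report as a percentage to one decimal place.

F_rel = 57.8%

F_rel = (AUC_test/D_test) / (AUC_ref/D_ref)
      = (77.24/125) / (267.1/250)
      = 0.61792 / 1.0684 = 0.5784 = 57.84%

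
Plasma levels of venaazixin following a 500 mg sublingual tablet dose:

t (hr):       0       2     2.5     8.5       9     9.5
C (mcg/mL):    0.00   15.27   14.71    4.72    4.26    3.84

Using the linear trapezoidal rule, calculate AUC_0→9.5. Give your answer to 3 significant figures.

Trapezoidal AUC_0→9.5:
  [0→2]: (0.00+15.27)/2 × 2 = 15.27
  [2→2.5]: (15.27+14.71)/2 × 0.5 = 7.495
  [2.5→8.5]: (14.71+4.72)/2 × 6 = 58.29
  [8.5→9]: (4.72+4.26)/2 × 0.5 = 2.245
  [9→9.5]: (4.26+3.84)/2 × 0.5 = 2.025
  Sum = 85.325 mcg/mL·hr

AUC = 85.3 mcg/mL·hr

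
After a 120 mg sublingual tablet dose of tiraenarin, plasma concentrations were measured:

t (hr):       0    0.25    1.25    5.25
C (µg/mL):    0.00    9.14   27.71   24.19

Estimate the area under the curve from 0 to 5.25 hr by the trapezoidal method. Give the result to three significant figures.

Trapezoidal AUC_0→5.25:
  [0→0.25]: (0.00+9.14)/2 × 0.25 = 1.1425
  [0.25→1.25]: (9.14+27.71)/2 × 1 = 18.425
  [1.25→5.25]: (27.71+24.19)/2 × 4 = 103.8
  Sum = 123.3675 µg/mL·hr

AUC = 123 µg/mL·hr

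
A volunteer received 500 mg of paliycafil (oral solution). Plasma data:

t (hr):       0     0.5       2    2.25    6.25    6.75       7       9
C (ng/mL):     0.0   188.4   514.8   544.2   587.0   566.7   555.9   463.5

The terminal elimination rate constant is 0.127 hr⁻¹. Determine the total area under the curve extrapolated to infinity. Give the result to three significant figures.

AUC = 8070 ng/mL·hr

Trapezoidal AUC_0→9:
  [0→0.5]: (0.0+188.4)/2 × 0.5 = 47.1
  [0.5→2]: (188.4+514.8)/2 × 1.5 = 527.4
  [2→2.25]: (514.8+544.2)/2 × 0.25 = 132.375
  [2.25→6.25]: (544.2+587.0)/2 × 4 = 2262.4
  [6.25→6.75]: (587.0+566.7)/2 × 0.5 = 288.425
  [6.75→7]: (566.7+555.9)/2 × 0.25 = 140.325
  [7→9]: (555.9+463.5)/2 × 2 = 1019.4
  Sum = 4417.425 ng/mL·hr
Extrapolated tail: C_last / k_e = 463.5 / 0.127 = 3649.606
AUC_0→∞ = 4417.425 + 3649.606 = 8067.031 ng/mL·hr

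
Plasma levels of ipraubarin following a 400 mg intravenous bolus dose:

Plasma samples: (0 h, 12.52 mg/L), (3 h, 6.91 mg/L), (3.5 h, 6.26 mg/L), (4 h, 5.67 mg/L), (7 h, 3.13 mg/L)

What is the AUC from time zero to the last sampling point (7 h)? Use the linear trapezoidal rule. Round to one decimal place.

Trapezoidal AUC_0→7:
  [0→3]: (12.52+6.91)/2 × 3 = 29.145
  [3→3.5]: (6.91+6.26)/2 × 0.5 = 3.2925
  [3.5→4]: (6.26+5.67)/2 × 0.5 = 2.9825
  [4→7]: (5.67+3.13)/2 × 3 = 13.2
  Sum = 48.62 mg/L·h

AUC = 48.6 mg/L·h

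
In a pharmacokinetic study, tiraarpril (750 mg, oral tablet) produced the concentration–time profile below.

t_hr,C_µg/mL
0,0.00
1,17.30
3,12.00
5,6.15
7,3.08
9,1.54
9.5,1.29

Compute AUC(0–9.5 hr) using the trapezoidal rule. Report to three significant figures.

AUC = 70.7 µg/mL·hr

Trapezoidal AUC_0→9.5:
  [0→1]: (0.00+17.30)/2 × 1 = 8.65
  [1→3]: (17.30+12.00)/2 × 2 = 29.3
  [3→5]: (12.00+6.15)/2 × 2 = 18.15
  [5→7]: (6.15+3.08)/2 × 2 = 9.23
  [7→9]: (3.08+1.54)/2 × 2 = 4.62
  [9→9.5]: (1.54+1.29)/2 × 0.5 = 0.7075
  Sum = 70.6575 µg/mL·hr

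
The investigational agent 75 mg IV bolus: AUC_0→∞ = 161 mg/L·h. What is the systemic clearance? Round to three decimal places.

CL = Dose_iv / AUC_0→∞
   = 75 / 161 = 0.465839 L/h

CL = 0.466 L/h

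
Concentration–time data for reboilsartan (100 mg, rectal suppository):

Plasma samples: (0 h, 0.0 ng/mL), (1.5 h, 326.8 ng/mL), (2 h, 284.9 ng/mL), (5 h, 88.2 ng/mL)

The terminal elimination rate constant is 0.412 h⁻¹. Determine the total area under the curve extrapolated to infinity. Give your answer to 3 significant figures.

Trapezoidal AUC_0→5:
  [0→1.5]: (0.0+326.8)/2 × 1.5 = 245.1
  [1.5→2]: (326.8+284.9)/2 × 0.5 = 152.925
  [2→5]: (284.9+88.2)/2 × 3 = 559.65
  Sum = 957.675 ng/mL·h
Extrapolated tail: C_last / k_e = 88.2 / 0.412 = 214.078
AUC_0→∞ = 957.675 + 214.078 = 1171.753 ng/mL·h

AUC = 1170 ng/mL·h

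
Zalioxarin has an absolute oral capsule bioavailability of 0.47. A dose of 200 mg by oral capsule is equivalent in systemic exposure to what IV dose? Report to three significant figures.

Systemic exposure from an extravascular dose = F × D_ev, so the equivalent IV dose is F × D_ev.
D_iv = F × D_ev = 0.47 × 200 = 94 mg

D_iv = 94.0 mg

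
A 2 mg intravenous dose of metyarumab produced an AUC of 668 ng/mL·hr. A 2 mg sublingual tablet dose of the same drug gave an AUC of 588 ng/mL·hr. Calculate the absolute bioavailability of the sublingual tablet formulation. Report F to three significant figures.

F = 0.880

F = (AUC_ev / D_ev) / (AUC_iv / D_iv)
  = (588/2) / (668/2)
  = 294 / 334 = 0.8802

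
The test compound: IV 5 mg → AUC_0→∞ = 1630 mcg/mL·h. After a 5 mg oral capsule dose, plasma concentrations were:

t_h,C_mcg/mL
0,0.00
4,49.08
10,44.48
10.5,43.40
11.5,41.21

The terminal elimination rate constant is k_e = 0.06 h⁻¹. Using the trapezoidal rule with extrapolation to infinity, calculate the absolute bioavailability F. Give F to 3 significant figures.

F = 0.693

Trapezoidal AUC_0→11.5 (oral capsule):
  [0→4]: (0.00+49.08)/2 × 4 = 98.16
  [4→10]: (49.08+44.48)/2 × 6 = 280.68
  [10→10.5]: (44.48+43.40)/2 × 0.5 = 21.97
  [10.5→11.5]: (43.40+41.21)/2 × 1 = 42.305
  Sum = 443.115 mcg/mL·h
Tail: C_last/k_e = 41.21/0.06 = 686.833
AUC_0→∞ (oral capsule) = 443.115 + 686.833 = 1129.948 mcg/mL·h
F = (AUC_ev/D_ev)/(AUC_iv/D_iv) = (1129.948/5)/(1630/5) = 225.9896/326 = 0.6932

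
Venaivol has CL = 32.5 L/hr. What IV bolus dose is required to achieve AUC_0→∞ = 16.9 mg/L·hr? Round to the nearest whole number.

Dose = 549 mg

Dose_iv = CL × AUC_0→∞
     = 32.5 × 16.9 = 549.25 mg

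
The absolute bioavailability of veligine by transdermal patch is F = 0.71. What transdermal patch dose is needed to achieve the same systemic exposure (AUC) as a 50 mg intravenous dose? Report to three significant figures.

For equal systemic exposure: F × D_ev = D_iv
D_ev = D_iv / F = 50 / 0.71 = 70.4225 mg

D_transdermal = 70.4 mg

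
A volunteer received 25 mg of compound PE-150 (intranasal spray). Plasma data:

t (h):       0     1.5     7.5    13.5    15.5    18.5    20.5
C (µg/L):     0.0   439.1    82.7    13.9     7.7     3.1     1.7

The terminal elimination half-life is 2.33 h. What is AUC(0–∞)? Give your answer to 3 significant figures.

AUC = 2230 µg/L·h

Trapezoidal AUC_0→20.5:
  [0→1.5]: (0.0+439.1)/2 × 1.5 = 329.325
  [1.5→7.5]: (439.1+82.7)/2 × 6 = 1565.4
  [7.5→13.5]: (82.7+13.9)/2 × 6 = 289.8
  [13.5→15.5]: (13.9+7.7)/2 × 2 = 21.6
  [15.5→18.5]: (7.7+3.1)/2 × 3 = 16.2
  [18.5→20.5]: (3.1+1.7)/2 × 2 = 4.8
  Sum = 2227.125 µg/L·h
k_e = ln2 / t½ = 0.693147 / 2.33 = 0.2975 h^-1
Extrapolated tail: C_last / k_e = 1.7 / 0.2975 = 5.714
AUC_0→∞ = 2227.125 + 5.714 = 2232.839 µg/L·h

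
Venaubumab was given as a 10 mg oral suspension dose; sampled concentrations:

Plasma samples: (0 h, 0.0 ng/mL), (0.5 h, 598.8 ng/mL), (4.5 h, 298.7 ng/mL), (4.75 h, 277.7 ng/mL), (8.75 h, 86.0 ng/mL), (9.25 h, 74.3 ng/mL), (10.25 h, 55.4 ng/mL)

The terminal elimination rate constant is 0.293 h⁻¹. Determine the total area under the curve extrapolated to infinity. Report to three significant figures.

AUC = 3040 ng/mL·h

Trapezoidal AUC_0→10.25:
  [0→0.5]: (0.0+598.8)/2 × 0.5 = 149.7
  [0.5→4.5]: (598.8+298.7)/2 × 4 = 1795.0
  [4.5→4.75]: (298.7+277.7)/2 × 0.25 = 72.05
  [4.75→8.75]: (277.7+86.0)/2 × 4 = 727.4
  [8.75→9.25]: (86.0+74.3)/2 × 0.5 = 40.075
  [9.25→10.25]: (74.3+55.4)/2 × 1 = 64.85
  Sum = 2849.075 ng/mL·h
Extrapolated tail: C_last / k_e = 55.4 / 0.293 = 189.078
AUC_0→∞ = 2849.075 + 189.078 = 3038.153 ng/mL·h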